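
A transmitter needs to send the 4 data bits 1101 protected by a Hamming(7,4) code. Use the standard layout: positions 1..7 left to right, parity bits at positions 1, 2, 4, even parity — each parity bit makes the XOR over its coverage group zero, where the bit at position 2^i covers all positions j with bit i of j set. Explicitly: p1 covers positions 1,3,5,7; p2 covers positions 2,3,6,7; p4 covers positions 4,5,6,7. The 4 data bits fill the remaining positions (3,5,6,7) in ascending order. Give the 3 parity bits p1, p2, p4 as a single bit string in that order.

Place data bits at non-power-of-two positions: b3=1, b5=1, b6=0, b7=1.
p1 = XOR of data positions {3,5,7} = 1⊕1⊕1 = 1
p2 = XOR of data positions {3,6,7} = 1⊕0⊕1 = 0
p4 = XOR of data positions {5,6,7} = 1⊕0⊕1 = 0
Parity bits p1,p2,p4 = 100

100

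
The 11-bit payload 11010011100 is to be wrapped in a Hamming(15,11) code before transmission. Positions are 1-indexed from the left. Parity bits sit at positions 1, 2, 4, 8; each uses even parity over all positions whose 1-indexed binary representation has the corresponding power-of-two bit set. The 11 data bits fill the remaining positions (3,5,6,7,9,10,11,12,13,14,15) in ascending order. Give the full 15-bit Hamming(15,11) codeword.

Place data bits at non-power-of-two positions: b3=1, b5=1, b6=0, b7=1, b9=0, b10=0, b11=1, b12=1, b13=1, b14=0, b15=0.
p1 = XOR of data positions {3,5,7,9,11,13,15} = 1⊕1⊕1⊕0⊕1⊕1⊕0 = 1
p2 = XOR of data positions {3,6,7,10,11,14,15} = 1⊕0⊕1⊕0⊕1⊕0⊕0 = 1
p4 = XOR of data positions {5,6,7,12,13,14,15} = 1⊕0⊕1⊕1⊕1⊕0⊕0 = 0
p8 = XOR of data positions {9,10,11,12,13,14,15} = 0⊕0⊕1⊕1⊕1⊕0⊕0 = 1
Codeword b1..b15 = 111010110011100

111010110011100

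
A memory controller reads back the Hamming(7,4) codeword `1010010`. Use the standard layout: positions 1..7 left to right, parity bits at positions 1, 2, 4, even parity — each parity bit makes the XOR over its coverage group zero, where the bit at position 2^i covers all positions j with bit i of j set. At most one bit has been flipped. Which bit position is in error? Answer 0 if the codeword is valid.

s1: b1⊕b3⊕b5⊕b7 = 1⊕1⊕0⊕0 = 0
s2: b2⊕b3⊕b6⊕b7 = 0⊕1⊕1⊕0 = 0
s4: b4⊕b5⊕b6⊕b7 = 0⊕0⊕1⊕0 = 1
Syndrome (s4...s1) = 100 → position 4.

4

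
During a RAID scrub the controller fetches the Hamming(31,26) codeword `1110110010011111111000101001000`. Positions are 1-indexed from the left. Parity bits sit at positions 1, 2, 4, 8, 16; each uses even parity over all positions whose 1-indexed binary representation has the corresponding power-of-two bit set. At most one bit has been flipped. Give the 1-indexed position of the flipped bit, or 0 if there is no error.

s1: b1⊕b3⊕b5⊕b7⊕b9⊕b11⊕b13⊕b15⊕b17⊕b19⊕b21⊕b23⊕b25⊕b27⊕b29⊕b31 = 1⊕1⊕1⊕0⊕1⊕0⊕1⊕1⊕1⊕1⊕0⊕1⊕1⊕0⊕0⊕0 = 0
s2: b2⊕b3⊕b6⊕b7⊕b10⊕b11⊕b14⊕b15⊕b18⊕b19⊕b22⊕b23⊕b26⊕b27⊕b30⊕b31 = 1⊕1⊕1⊕0⊕0⊕0⊕1⊕1⊕1⊕1⊕0⊕1⊕0⊕0⊕0⊕0 = 0
s4: b4⊕b5⊕b6⊕b7⊕b12⊕b13⊕b14⊕b15⊕b20⊕b21⊕b22⊕b23⊕b28⊕b29⊕b30⊕b31 = 0⊕1⊕1⊕0⊕1⊕1⊕1⊕1⊕0⊕0⊕0⊕1⊕1⊕0⊕0⊕0 = 0
s8: b8⊕b9⊕b10⊕b11⊕b12⊕b13⊕b14⊕b15⊕b24⊕b25⊕b26⊕b27⊕b28⊕b29⊕b30⊕b31 = 0⊕1⊕0⊕0⊕1⊕1⊕1⊕1⊕0⊕1⊕0⊕0⊕1⊕0⊕0⊕0 = 1
s16: b16⊕b17⊕b18⊕b19⊕b20⊕b21⊕b22⊕b23⊕b24⊕b25⊕b26⊕b27⊕b28⊕b29⊕b30⊕b31 = 1⊕1⊕1⊕1⊕0⊕0⊕0⊕1⊕0⊕1⊕0⊕0⊕1⊕0⊕0⊕0 = 1
Syndrome (s16...s1) = 11000 → position 24.

24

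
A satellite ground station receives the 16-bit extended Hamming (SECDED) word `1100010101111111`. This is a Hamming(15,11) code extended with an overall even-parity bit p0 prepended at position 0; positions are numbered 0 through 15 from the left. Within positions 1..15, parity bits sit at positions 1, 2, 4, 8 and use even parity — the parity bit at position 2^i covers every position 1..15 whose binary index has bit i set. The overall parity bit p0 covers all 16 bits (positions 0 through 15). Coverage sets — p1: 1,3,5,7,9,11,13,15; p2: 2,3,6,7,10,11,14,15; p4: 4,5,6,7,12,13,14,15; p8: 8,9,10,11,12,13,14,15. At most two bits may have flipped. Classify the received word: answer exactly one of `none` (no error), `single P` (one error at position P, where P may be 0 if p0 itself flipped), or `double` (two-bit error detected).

single 11

s1: b1⊕b3⊕b5⊕b7⊕b9⊕b11⊕b13⊕b15 = 1⊕0⊕1⊕1⊕1⊕1⊕1⊕1 = 1
s2: b2⊕b3⊕b6⊕b7⊕b10⊕b11⊕b14⊕b15 = 0⊕0⊕0⊕1⊕1⊕1⊕1⊕1 = 1
s4: b4⊕b5⊕b6⊕b7⊕b12⊕b13⊕b14⊕b15 = 0⊕1⊕0⊕1⊕1⊕1⊕1⊕1 = 0
s8: b8⊕b9⊕b10⊕b11⊕b12⊕b13⊕b14⊕b15 = 0⊕1⊕1⊕1⊕1⊕1⊕1⊕1 = 1
Syndrome (s8...s1) = 1011 → position 11.
Overall parity (XOR of all 16 bits, including p0): 1⊕1⊕0⊕0⊕0⊕1⊕0⊕1⊕0⊕1⊕1⊕1⊕1⊕1⊕1⊕1 = 1
Overall=1, syndrome position=11 → single-bit error at position 11.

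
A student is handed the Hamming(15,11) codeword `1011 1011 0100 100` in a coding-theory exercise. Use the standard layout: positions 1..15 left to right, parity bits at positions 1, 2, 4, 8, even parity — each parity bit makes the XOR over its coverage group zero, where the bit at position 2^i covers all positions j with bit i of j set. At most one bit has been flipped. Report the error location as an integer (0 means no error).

s1: b1⊕b3⊕b5⊕b7⊕b9⊕b11⊕b13⊕b15 = 1⊕1⊕1⊕1⊕0⊕0⊕1⊕0 = 1
s2: b2⊕b3⊕b6⊕b7⊕b10⊕b11⊕b14⊕b15 = 0⊕1⊕0⊕1⊕1⊕0⊕0⊕0 = 1
s4: b4⊕b5⊕b6⊕b7⊕b12⊕b13⊕b14⊕b15 = 1⊕1⊕0⊕1⊕0⊕1⊕0⊕0 = 0
s8: b8⊕b9⊕b10⊕b11⊕b12⊕b13⊕b14⊕b15 = 1⊕0⊕1⊕0⊕0⊕1⊕0⊕0 = 1
Syndrome (s8...s1) = 1011 → position 11.

11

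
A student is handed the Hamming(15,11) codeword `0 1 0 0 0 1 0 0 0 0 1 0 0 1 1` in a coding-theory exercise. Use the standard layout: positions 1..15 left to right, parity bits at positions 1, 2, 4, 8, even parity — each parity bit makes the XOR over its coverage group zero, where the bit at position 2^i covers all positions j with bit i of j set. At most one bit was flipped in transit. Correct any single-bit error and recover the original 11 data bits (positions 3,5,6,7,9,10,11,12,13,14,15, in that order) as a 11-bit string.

00100010001

s1: b1⊕b3⊕b5⊕b7⊕b9⊕b11⊕b13⊕b15 = 0⊕0⊕0⊕0⊕0⊕1⊕0⊕1 = 0
s2: b2⊕b3⊕b6⊕b7⊕b10⊕b11⊕b14⊕b15 = 1⊕0⊕1⊕0⊕0⊕1⊕1⊕1 = 1
s4: b4⊕b5⊕b6⊕b7⊕b12⊕b13⊕b14⊕b15 = 0⊕0⊕1⊕0⊕0⊕0⊕1⊕1 = 1
s8: b8⊕b9⊕b10⊕b11⊕b12⊕b13⊕b14⊕b15 = 0⊕0⊕0⊕1⊕0⊕0⊕1⊕1 = 1
Syndrome (s8...s1) = 1110 → position 14.
Flip bit 14: corrected codeword = 010001000010001
Data bits at positions 3,5,6,7,9,10,11,12,13,14,15: 00100010001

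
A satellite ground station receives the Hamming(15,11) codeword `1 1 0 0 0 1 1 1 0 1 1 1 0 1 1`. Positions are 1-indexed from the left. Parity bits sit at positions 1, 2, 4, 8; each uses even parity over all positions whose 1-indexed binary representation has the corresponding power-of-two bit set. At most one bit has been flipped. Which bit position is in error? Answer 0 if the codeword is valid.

s1: b1⊕b3⊕b5⊕b7⊕b9⊕b11⊕b13⊕b15 = 1⊕0⊕0⊕1⊕0⊕1⊕0⊕1 = 0
s2: b2⊕b3⊕b6⊕b7⊕b10⊕b11⊕b14⊕b15 = 1⊕0⊕1⊕1⊕1⊕1⊕1⊕1 = 1
s4: b4⊕b5⊕b6⊕b7⊕b12⊕b13⊕b14⊕b15 = 0⊕0⊕1⊕1⊕1⊕0⊕1⊕1 = 1
s8: b8⊕b9⊕b10⊕b11⊕b12⊕b13⊕b14⊕b15 = 1⊕0⊕1⊕1⊕1⊕0⊕1⊕1 = 0
Syndrome (s8...s1) = 0110 → position 6.

6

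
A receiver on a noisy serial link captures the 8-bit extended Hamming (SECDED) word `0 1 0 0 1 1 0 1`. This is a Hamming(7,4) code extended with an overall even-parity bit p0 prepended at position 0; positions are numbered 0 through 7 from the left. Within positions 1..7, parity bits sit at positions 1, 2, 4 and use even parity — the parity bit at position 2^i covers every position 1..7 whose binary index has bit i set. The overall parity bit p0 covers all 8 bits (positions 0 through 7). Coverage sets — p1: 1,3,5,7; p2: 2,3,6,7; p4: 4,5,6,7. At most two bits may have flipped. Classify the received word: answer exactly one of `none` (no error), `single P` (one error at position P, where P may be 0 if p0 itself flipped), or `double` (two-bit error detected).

double

s1: b1⊕b3⊕b5⊕b7 = 1⊕0⊕1⊕1 = 1
s2: b2⊕b3⊕b6⊕b7 = 0⊕0⊕0⊕1 = 1
s4: b4⊕b5⊕b6⊕b7 = 1⊕1⊕0⊕1 = 1
Syndrome (s4...s1) = 111 → position 7.
Overall parity (XOR of all 8 bits, including p0): 0⊕1⊕0⊕0⊕1⊕1⊕0⊕1 = 0
Overall=0, syndrome position=7 → double-bit error detected (uncorrectable).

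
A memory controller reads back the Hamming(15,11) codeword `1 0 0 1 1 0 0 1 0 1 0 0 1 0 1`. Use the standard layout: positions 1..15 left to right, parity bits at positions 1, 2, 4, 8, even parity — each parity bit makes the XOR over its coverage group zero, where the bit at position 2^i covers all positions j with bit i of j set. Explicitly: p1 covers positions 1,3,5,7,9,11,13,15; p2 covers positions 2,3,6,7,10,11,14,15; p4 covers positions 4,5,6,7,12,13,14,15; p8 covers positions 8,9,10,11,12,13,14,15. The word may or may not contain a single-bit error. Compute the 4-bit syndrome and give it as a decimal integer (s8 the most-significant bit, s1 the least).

s1: b1⊕b3⊕b5⊕b7⊕b9⊕b11⊕b13⊕b15 = 1⊕0⊕1⊕0⊕0⊕0⊕1⊕1 = 0
s2: b2⊕b3⊕b6⊕b7⊕b10⊕b11⊕b14⊕b15 = 0⊕0⊕0⊕0⊕1⊕0⊕0⊕1 = 0
s4: b4⊕b5⊕b6⊕b7⊕b12⊕b13⊕b14⊕b15 = 1⊕1⊕0⊕0⊕0⊕1⊕0⊕1 = 0
s8: b8⊕b9⊕b10⊕b11⊕b12⊕b13⊕b14⊕b15 = 1⊕0⊕1⊕0⊕0⊕1⊕0⊕1 = 0
Syndrome (s8...s1) = 0000 → position 0 (no error).

0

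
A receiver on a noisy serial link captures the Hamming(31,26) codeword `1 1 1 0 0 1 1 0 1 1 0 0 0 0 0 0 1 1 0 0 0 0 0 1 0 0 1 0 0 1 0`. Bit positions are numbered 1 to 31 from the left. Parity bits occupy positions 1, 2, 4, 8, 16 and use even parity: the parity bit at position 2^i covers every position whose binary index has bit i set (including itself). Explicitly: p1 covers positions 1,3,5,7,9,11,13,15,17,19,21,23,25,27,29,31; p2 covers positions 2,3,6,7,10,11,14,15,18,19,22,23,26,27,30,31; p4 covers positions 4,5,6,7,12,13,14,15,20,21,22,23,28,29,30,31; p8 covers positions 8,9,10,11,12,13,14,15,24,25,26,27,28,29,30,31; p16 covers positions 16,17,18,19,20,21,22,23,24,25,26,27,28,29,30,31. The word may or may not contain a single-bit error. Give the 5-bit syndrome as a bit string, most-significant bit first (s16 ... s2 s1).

s1: b1⊕b3⊕b5⊕b7⊕b9⊕b11⊕b13⊕b15⊕b17⊕b19⊕b21⊕b23⊕b25⊕b27⊕b29⊕b31 = 1⊕1⊕0⊕1⊕1⊕0⊕0⊕0⊕1⊕0⊕0⊕0⊕0⊕1⊕0⊕0 = 0
s2: b2⊕b3⊕b6⊕b7⊕b10⊕b11⊕b14⊕b15⊕b18⊕b19⊕b22⊕b23⊕b26⊕b27⊕b30⊕b31 = 1⊕1⊕1⊕1⊕1⊕0⊕0⊕0⊕1⊕0⊕0⊕0⊕0⊕1⊕1⊕0 = 0
s4: b4⊕b5⊕b6⊕b7⊕b12⊕b13⊕b14⊕b15⊕b20⊕b21⊕b22⊕b23⊕b28⊕b29⊕b30⊕b31 = 0⊕0⊕1⊕1⊕0⊕0⊕0⊕0⊕0⊕0⊕0⊕0⊕0⊕0⊕1⊕0 = 1
s8: b8⊕b9⊕b10⊕b11⊕b12⊕b13⊕b14⊕b15⊕b24⊕b25⊕b26⊕b27⊕b28⊕b29⊕b30⊕b31 = 0⊕1⊕1⊕0⊕0⊕0⊕0⊕0⊕1⊕0⊕0⊕1⊕0⊕0⊕1⊕0 = 1
s16: b16⊕b17⊕b18⊕b19⊕b20⊕b21⊕b22⊕b23⊕b24⊕b25⊕b26⊕b27⊕b28⊕b29⊕b30⊕b31 = 0⊕1⊕1⊕0⊕0⊕0⊕0⊕0⊕1⊕0⊕0⊕1⊕0⊕0⊕1⊕0 = 1
Syndrome (s16...s1) = 11100 → position 28.

11100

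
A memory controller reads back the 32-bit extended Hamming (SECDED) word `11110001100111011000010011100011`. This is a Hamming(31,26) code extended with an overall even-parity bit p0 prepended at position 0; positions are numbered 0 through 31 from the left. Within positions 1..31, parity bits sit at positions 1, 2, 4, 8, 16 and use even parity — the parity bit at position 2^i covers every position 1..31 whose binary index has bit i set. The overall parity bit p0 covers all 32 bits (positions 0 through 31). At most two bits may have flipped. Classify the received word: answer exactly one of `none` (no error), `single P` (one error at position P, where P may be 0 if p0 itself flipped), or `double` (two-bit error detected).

s1: b1⊕b3⊕b5⊕b7⊕b9⊕b11⊕b13⊕b15⊕b17⊕b19⊕b21⊕b23⊕b25⊕b27⊕b29⊕b31 = 1⊕1⊕0⊕1⊕0⊕1⊕1⊕1⊕0⊕0⊕1⊕0⊕1⊕0⊕0⊕1 = 1
s2: b2⊕b3⊕b6⊕b7⊕b10⊕b11⊕b14⊕b15⊕b18⊕b19⊕b22⊕b23⊕b26⊕b27⊕b30⊕b31 = 1⊕1⊕0⊕1⊕0⊕1⊕0⊕1⊕0⊕0⊕0⊕0⊕1⊕0⊕1⊕1 = 0
s4: b4⊕b5⊕b6⊕b7⊕b12⊕b13⊕b14⊕b15⊕b20⊕b21⊕b22⊕b23⊕b28⊕b29⊕b30⊕b31 = 0⊕0⊕0⊕1⊕1⊕1⊕0⊕1⊕0⊕1⊕0⊕0⊕0⊕0⊕1⊕1 = 1
s8: b8⊕b9⊕b10⊕b11⊕b12⊕b13⊕b14⊕b15⊕b24⊕b25⊕b26⊕b27⊕b28⊕b29⊕b30⊕b31 = 1⊕0⊕0⊕1⊕1⊕1⊕0⊕1⊕1⊕1⊕1⊕0⊕0⊕0⊕1⊕1 = 0
s16: b16⊕b17⊕b18⊕b19⊕b20⊕b21⊕b22⊕b23⊕b24⊕b25⊕b26⊕b27⊕b28⊕b29⊕b30⊕b31 = 1⊕0⊕0⊕0⊕0⊕1⊕0⊕0⊕1⊕1⊕1⊕0⊕0⊕0⊕1⊕1 = 1
Syndrome (s16...s1) = 10101 → position 21.
Overall parity (XOR of all 32 bits, including p0): 1⊕1⊕1⊕1⊕0⊕0⊕0⊕1⊕1⊕0⊕0⊕1⊕1⊕1⊕0⊕1⊕1⊕0⊕0⊕0⊕0⊕1⊕0⊕0⊕1⊕1⊕1⊕0⊕0⊕0⊕1⊕1 = 1
Overall=1, syndrome position=21 → single-bit error at position 21.

single 21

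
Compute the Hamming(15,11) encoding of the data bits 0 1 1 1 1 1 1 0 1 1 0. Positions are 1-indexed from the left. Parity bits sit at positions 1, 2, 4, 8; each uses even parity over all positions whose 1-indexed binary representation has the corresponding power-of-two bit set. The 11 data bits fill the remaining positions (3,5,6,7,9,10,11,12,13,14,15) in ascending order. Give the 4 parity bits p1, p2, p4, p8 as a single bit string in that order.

Place data bits at non-power-of-two positions: b3=0, b5=1, b6=1, b7=1, b9=1, b10=1, b11=1, b12=0, b13=1, b14=1, b15=0.
p1 = XOR of data positions {3,5,7,9,11,13,15} = 0⊕1⊕1⊕1⊕1⊕1⊕0 = 1
p2 = XOR of data positions {3,6,7,10,11,14,15} = 0⊕1⊕1⊕1⊕1⊕1⊕0 = 1
p4 = XOR of data positions {5,6,7,12,13,14,15} = 1⊕1⊕1⊕0⊕1⊕1⊕0 = 1
p8 = XOR of data positions {9,10,11,12,13,14,15} = 1⊕1⊕1⊕0⊕1⊕1⊕0 = 1
Parity bits p1,p2,p4,p8 = 1111

1111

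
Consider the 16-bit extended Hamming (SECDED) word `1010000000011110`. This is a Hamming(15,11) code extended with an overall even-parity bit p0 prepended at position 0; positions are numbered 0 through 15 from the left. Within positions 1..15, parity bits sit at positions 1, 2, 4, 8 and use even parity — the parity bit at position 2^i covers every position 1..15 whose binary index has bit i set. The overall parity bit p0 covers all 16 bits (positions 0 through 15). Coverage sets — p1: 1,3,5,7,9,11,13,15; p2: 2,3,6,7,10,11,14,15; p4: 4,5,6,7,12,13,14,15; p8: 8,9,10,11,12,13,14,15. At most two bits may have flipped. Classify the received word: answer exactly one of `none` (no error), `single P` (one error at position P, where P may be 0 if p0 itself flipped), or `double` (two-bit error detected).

double

s1: b1⊕b3⊕b5⊕b7⊕b9⊕b11⊕b13⊕b15 = 0⊕0⊕0⊕0⊕0⊕1⊕1⊕0 = 0
s2: b2⊕b3⊕b6⊕b7⊕b10⊕b11⊕b14⊕b15 = 1⊕0⊕0⊕0⊕0⊕1⊕1⊕0 = 1
s4: b4⊕b5⊕b6⊕b7⊕b12⊕b13⊕b14⊕b15 = 0⊕0⊕0⊕0⊕1⊕1⊕1⊕0 = 1
s8: b8⊕b9⊕b10⊕b11⊕b12⊕b13⊕b14⊕b15 = 0⊕0⊕0⊕1⊕1⊕1⊕1⊕0 = 0
Syndrome (s8...s1) = 0110 → position 6.
Overall parity (XOR of all 16 bits, including p0): 1⊕0⊕1⊕0⊕0⊕0⊕0⊕0⊕0⊕0⊕0⊕1⊕1⊕1⊕1⊕0 = 0
Overall=0, syndrome position=6 → double-bit error detected (uncorrectable).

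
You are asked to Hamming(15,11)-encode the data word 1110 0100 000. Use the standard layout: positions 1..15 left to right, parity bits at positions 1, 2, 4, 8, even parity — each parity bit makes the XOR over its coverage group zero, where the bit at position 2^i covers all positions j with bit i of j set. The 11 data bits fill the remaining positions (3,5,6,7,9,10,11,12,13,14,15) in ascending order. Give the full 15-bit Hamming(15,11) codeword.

011011010100000

Place data bits at non-power-of-two positions: b3=1, b5=1, b6=1, b7=0, b9=0, b10=1, b11=0, b12=0, b13=0, b14=0, b15=0.
p1 = XOR of data positions {3,5,7,9,11,13,15} = 1⊕1⊕0⊕0⊕0⊕0⊕0 = 0
p2 = XOR of data positions {3,6,7,10,11,14,15} = 1⊕1⊕0⊕1⊕0⊕0⊕0 = 1
p4 = XOR of data positions {5,6,7,12,13,14,15} = 1⊕1⊕0⊕0⊕0⊕0⊕0 = 0
p8 = XOR of data positions {9,10,11,12,13,14,15} = 0⊕1⊕0⊕0⊕0⊕0⊕0 = 1
Codeword b1..b15 = 011011010100000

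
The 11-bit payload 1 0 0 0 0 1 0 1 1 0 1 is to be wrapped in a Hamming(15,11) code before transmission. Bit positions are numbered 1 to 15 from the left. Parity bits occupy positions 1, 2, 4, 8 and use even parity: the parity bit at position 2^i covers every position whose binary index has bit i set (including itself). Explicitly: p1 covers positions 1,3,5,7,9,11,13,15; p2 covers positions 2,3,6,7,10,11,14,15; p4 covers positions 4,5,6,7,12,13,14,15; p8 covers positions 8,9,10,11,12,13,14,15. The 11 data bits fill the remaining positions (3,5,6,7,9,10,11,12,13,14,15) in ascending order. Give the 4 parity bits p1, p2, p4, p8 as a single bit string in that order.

1110

Place data bits at non-power-of-two positions: b3=1, b5=0, b6=0, b7=0, b9=0, b10=1, b11=0, b12=1, b13=1, b14=0, b15=1.
p1 = XOR of data positions {3,5,7,9,11,13,15} = 1⊕0⊕0⊕0⊕0⊕1⊕1 = 1
p2 = XOR of data positions {3,6,7,10,11,14,15} = 1⊕0⊕0⊕1⊕0⊕0⊕1 = 1
p4 = XOR of data positions {5,6,7,12,13,14,15} = 0⊕0⊕0⊕1⊕1⊕0⊕1 = 1
p8 = XOR of data positions {9,10,11,12,13,14,15} = 0⊕1⊕0⊕1⊕1⊕0⊕1 = 0
Parity bits p1,p2,p4,p8 = 1110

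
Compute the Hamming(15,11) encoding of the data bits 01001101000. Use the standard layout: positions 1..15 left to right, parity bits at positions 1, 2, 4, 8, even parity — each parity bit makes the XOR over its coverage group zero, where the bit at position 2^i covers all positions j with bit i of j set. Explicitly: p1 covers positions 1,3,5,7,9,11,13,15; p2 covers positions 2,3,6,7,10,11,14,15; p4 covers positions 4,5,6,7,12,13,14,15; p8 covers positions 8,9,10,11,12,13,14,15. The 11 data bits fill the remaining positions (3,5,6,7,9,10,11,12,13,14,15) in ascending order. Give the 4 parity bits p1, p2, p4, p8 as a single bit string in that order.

0101

Place data bits at non-power-of-two positions: b3=0, b5=1, b6=0, b7=0, b9=1, b10=1, b11=0, b12=1, b13=0, b14=0, b15=0.
p1 = XOR of data positions {3,5,7,9,11,13,15} = 0⊕1⊕0⊕1⊕0⊕0⊕0 = 0
p2 = XOR of data positions {3,6,7,10,11,14,15} = 0⊕0⊕0⊕1⊕0⊕0⊕0 = 1
p4 = XOR of data positions {5,6,7,12,13,14,15} = 1⊕0⊕0⊕1⊕0⊕0⊕0 = 0
p8 = XOR of data positions {9,10,11,12,13,14,15} = 1⊕1⊕0⊕1⊕0⊕0⊕0 = 1
Parity bits p1,p2,p4,p8 = 0101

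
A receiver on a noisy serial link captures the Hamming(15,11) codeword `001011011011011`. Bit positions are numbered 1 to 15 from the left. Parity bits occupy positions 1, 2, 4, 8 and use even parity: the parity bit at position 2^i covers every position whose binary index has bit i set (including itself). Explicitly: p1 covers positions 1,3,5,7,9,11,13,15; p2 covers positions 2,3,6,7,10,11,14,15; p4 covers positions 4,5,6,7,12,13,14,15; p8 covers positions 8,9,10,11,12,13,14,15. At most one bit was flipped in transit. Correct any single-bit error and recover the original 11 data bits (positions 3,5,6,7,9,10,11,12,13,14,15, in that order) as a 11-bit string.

11111011011

s1: b1⊕b3⊕b5⊕b7⊕b9⊕b11⊕b13⊕b15 = 0⊕1⊕1⊕0⊕1⊕1⊕0⊕1 = 1
s2: b2⊕b3⊕b6⊕b7⊕b10⊕b11⊕b14⊕b15 = 0⊕1⊕1⊕0⊕0⊕1⊕1⊕1 = 1
s4: b4⊕b5⊕b6⊕b7⊕b12⊕b13⊕b14⊕b15 = 0⊕1⊕1⊕0⊕1⊕0⊕1⊕1 = 1
s8: b8⊕b9⊕b10⊕b11⊕b12⊕b13⊕b14⊕b15 = 1⊕1⊕0⊕1⊕1⊕0⊕1⊕1 = 0
Syndrome (s8...s1) = 0111 → position 7.
Flip bit 7: corrected codeword = 001011111011011
Data bits at positions 3,5,6,7,9,10,11,12,13,14,15: 11111011011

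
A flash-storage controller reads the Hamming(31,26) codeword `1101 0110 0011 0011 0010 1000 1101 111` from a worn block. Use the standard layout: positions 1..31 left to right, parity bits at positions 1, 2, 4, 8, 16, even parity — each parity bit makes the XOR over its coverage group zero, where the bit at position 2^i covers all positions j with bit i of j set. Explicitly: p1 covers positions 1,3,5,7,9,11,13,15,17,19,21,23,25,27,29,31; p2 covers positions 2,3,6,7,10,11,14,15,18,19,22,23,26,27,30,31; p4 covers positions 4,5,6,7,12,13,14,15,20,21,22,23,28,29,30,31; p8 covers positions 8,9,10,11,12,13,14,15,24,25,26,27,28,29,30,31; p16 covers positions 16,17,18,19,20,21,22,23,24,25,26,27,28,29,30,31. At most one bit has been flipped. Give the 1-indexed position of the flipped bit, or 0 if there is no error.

s1: b1⊕b3⊕b5⊕b7⊕b9⊕b11⊕b13⊕b15⊕b17⊕b19⊕b21⊕b23⊕b25⊕b27⊕b29⊕b31 = 1⊕0⊕0⊕1⊕0⊕1⊕0⊕1⊕0⊕1⊕1⊕0⊕1⊕0⊕1⊕1 = 1
s2: b2⊕b3⊕b6⊕b7⊕b10⊕b11⊕b14⊕b15⊕b18⊕b19⊕b22⊕b23⊕b26⊕b27⊕b30⊕b31 = 1⊕0⊕1⊕1⊕0⊕1⊕0⊕1⊕0⊕1⊕0⊕0⊕1⊕0⊕1⊕1 = 1
s4: b4⊕b5⊕b6⊕b7⊕b12⊕b13⊕b14⊕b15⊕b20⊕b21⊕b22⊕b23⊕b28⊕b29⊕b30⊕b31 = 1⊕0⊕1⊕1⊕1⊕0⊕0⊕1⊕0⊕1⊕0⊕0⊕1⊕1⊕1⊕1 = 0
s8: b8⊕b9⊕b10⊕b11⊕b12⊕b13⊕b14⊕b15⊕b24⊕b25⊕b26⊕b27⊕b28⊕b29⊕b30⊕b31 = 0⊕0⊕0⊕1⊕1⊕0⊕0⊕1⊕0⊕1⊕1⊕0⊕1⊕1⊕1⊕1 = 1
s16: b16⊕b17⊕b18⊕b19⊕b20⊕b21⊕b22⊕b23⊕b24⊕b25⊕b26⊕b27⊕b28⊕b29⊕b30⊕b31 = 1⊕0⊕0⊕1⊕0⊕1⊕0⊕0⊕0⊕1⊕1⊕0⊕1⊕1⊕1⊕1 = 1
Syndrome (s16...s1) = 11011 → position 27.

27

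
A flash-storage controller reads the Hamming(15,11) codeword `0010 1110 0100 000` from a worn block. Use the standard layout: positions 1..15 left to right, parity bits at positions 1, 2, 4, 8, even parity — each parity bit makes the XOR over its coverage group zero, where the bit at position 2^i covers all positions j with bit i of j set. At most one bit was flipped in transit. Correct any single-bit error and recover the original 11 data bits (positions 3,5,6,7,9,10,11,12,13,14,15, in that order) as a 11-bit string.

11110100100

s1: b1⊕b3⊕b5⊕b7⊕b9⊕b11⊕b13⊕b15 = 0⊕1⊕1⊕1⊕0⊕0⊕0⊕0 = 1
s2: b2⊕b3⊕b6⊕b7⊕b10⊕b11⊕b14⊕b15 = 0⊕1⊕1⊕1⊕1⊕0⊕0⊕0 = 0
s4: b4⊕b5⊕b6⊕b7⊕b12⊕b13⊕b14⊕b15 = 0⊕1⊕1⊕1⊕0⊕0⊕0⊕0 = 1
s8: b8⊕b9⊕b10⊕b11⊕b12⊕b13⊕b14⊕b15 = 0⊕0⊕1⊕0⊕0⊕0⊕0⊕0 = 1
Syndrome (s8...s1) = 1101 → position 13.
Flip bit 13: corrected codeword = 001011100100100
Data bits at positions 3,5,6,7,9,10,11,12,13,14,15: 11110100100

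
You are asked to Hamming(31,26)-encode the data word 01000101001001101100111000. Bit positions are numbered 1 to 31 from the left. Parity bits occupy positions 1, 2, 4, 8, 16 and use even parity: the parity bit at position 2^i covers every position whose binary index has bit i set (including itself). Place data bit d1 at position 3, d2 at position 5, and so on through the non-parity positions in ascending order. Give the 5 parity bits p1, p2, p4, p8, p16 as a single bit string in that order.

11101

Place data bits at non-power-of-two positions: b3=0, b5=1, b6=0, b7=0, b9=0, b10=1, b11=0, b12=1, b13=0, b14=0, b15=1, b17=0, b18=0, b19=1, b20=1, b21=0, b22=1, b23=1, b24=0, b25=0, b26=1, b27=1, b28=1, b29=0, b30=0, b31=0.
p1 = XOR of data positions {3,5,7,9,11,13,15,17,19,21,23,25,27,29,31} = 0⊕1⊕0⊕0⊕0⊕0⊕1⊕0⊕1⊕0⊕1⊕0⊕1⊕0⊕0 = 1
p2 = XOR of data positions {3,6,7,10,11,14,15,18,19,22,23,26,27,30,31} = 0⊕0⊕0⊕1⊕0⊕0⊕1⊕0⊕1⊕1⊕1⊕1⊕1⊕0⊕0 = 1
p4 = XOR of data positions {5,6,7,12,13,14,15,20,21,22,23,28,29,30,31} = 1⊕0⊕0⊕1⊕0⊕0⊕1⊕1⊕0⊕1⊕1⊕1⊕0⊕0⊕0 = 1
p8 = XOR of data positions {9,10,11,12,13,14,15,24,25,26,27,28,29,30,31} = 0⊕1⊕0⊕1⊕0⊕0⊕1⊕0⊕0⊕1⊕1⊕1⊕0⊕0⊕0 = 0
p16 = XOR of data positions {17,18,19,20,21,22,23,24,25,26,27,28,29,30,31} = 0⊕0⊕1⊕1⊕0⊕1⊕1⊕0⊕0⊕1⊕1⊕1⊕0⊕0⊕0 = 1
Parity bits p1,p2,p4,p8,p16 = 11101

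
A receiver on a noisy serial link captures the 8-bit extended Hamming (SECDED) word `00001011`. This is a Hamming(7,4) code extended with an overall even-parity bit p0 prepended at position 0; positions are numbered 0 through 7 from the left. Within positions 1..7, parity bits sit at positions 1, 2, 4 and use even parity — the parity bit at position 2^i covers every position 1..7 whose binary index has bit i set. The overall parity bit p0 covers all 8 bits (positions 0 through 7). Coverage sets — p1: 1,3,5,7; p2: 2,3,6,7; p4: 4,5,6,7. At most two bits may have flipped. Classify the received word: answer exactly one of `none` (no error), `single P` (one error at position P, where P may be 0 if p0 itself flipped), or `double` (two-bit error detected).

s1: b1⊕b3⊕b5⊕b7 = 0⊕0⊕0⊕1 = 1
s2: b2⊕b3⊕b6⊕b7 = 0⊕0⊕1⊕1 = 0
s4: b4⊕b5⊕b6⊕b7 = 1⊕0⊕1⊕1 = 1
Syndrome (s4...s1) = 101 → position 5.
Overall parity (XOR of all 8 bits, including p0): 0⊕0⊕0⊕0⊕1⊕0⊕1⊕1 = 1
Overall=1, syndrome position=5 → single-bit error at position 5.

single 5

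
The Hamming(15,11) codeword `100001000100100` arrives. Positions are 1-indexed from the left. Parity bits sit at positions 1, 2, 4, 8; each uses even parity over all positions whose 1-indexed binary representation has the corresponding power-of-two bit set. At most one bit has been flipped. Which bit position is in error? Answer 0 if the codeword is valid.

s1: b1⊕b3⊕b5⊕b7⊕b9⊕b11⊕b13⊕b15 = 1⊕0⊕0⊕0⊕0⊕0⊕1⊕0 = 0
s2: b2⊕b3⊕b6⊕b7⊕b10⊕b11⊕b14⊕b15 = 0⊕0⊕1⊕0⊕1⊕0⊕0⊕0 = 0
s4: b4⊕b5⊕b6⊕b7⊕b12⊕b13⊕b14⊕b15 = 0⊕0⊕1⊕0⊕0⊕1⊕0⊕0 = 0
s8: b8⊕b9⊕b10⊕b11⊕b12⊕b13⊕b14⊕b15 = 0⊕0⊕1⊕0⊕0⊕1⊕0⊕0 = 0
Syndrome (s8...s1) = 0000 → position 0 (no error).

0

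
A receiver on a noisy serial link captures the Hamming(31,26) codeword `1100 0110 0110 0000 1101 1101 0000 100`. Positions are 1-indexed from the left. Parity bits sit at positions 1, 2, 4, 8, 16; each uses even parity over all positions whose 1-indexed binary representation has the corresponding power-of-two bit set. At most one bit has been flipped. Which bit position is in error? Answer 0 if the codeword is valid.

s1: b1⊕b3⊕b5⊕b7⊕b9⊕b11⊕b13⊕b15⊕b17⊕b19⊕b21⊕b23⊕b25⊕b27⊕b29⊕b31 = 1⊕0⊕0⊕1⊕0⊕1⊕0⊕0⊕1⊕0⊕1⊕0⊕0⊕0⊕1⊕0 = 0
s2: b2⊕b3⊕b6⊕b7⊕b10⊕b11⊕b14⊕b15⊕b18⊕b19⊕b22⊕b23⊕b26⊕b27⊕b30⊕b31 = 1⊕0⊕1⊕1⊕1⊕1⊕0⊕0⊕1⊕0⊕1⊕0⊕0⊕0⊕0⊕0 = 1
s4: b4⊕b5⊕b6⊕b7⊕b12⊕b13⊕b14⊕b15⊕b20⊕b21⊕b22⊕b23⊕b28⊕b29⊕b30⊕b31 = 0⊕0⊕1⊕1⊕0⊕0⊕0⊕0⊕1⊕1⊕1⊕0⊕0⊕1⊕0⊕0 = 0
s8: b8⊕b9⊕b10⊕b11⊕b12⊕b13⊕b14⊕b15⊕b24⊕b25⊕b26⊕b27⊕b28⊕b29⊕b30⊕b31 = 0⊕0⊕1⊕1⊕0⊕0⊕0⊕0⊕1⊕0⊕0⊕0⊕0⊕1⊕0⊕0 = 0
s16: b16⊕b17⊕b18⊕b19⊕b20⊕b21⊕b22⊕b23⊕b24⊕b25⊕b26⊕b27⊕b28⊕b29⊕b30⊕b31 = 0⊕1⊕1⊕0⊕1⊕1⊕1⊕0⊕1⊕0⊕0⊕0⊕0⊕1⊕0⊕0 = 1
Syndrome (s16...s1) = 10010 → position 18.

18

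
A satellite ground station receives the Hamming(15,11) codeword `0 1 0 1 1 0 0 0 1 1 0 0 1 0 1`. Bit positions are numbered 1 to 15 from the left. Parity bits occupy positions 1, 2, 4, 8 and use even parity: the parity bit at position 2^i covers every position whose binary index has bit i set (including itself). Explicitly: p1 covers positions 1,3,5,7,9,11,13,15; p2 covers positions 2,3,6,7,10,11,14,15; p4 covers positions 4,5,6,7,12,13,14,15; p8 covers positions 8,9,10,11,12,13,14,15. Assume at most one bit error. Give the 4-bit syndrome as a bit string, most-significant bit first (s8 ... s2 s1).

0010

s1: b1⊕b3⊕b5⊕b7⊕b9⊕b11⊕b13⊕b15 = 0⊕0⊕1⊕0⊕1⊕0⊕1⊕1 = 0
s2: b2⊕b3⊕b6⊕b7⊕b10⊕b11⊕b14⊕b15 = 1⊕0⊕0⊕0⊕1⊕0⊕0⊕1 = 1
s4: b4⊕b5⊕b6⊕b7⊕b12⊕b13⊕b14⊕b15 = 1⊕1⊕0⊕0⊕0⊕1⊕0⊕1 = 0
s8: b8⊕b9⊕b10⊕b11⊕b12⊕b13⊕b14⊕b15 = 0⊕1⊕1⊕0⊕0⊕1⊕0⊕1 = 0
Syndrome (s8...s1) = 0010 → position 2.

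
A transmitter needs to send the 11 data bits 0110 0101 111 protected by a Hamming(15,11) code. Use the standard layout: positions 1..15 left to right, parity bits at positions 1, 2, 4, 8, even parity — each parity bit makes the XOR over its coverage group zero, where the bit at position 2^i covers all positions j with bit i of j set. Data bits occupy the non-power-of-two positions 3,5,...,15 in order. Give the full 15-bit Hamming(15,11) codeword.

Place data bits at non-power-of-two positions: b3=0, b5=1, b6=1, b7=0, b9=0, b10=1, b11=0, b12=1, b13=1, b14=1, b15=1.
p1 = XOR of data positions {3,5,7,9,11,13,15} = 0⊕1⊕0⊕0⊕0⊕1⊕1 = 1
p2 = XOR of data positions {3,6,7,10,11,14,15} = 0⊕1⊕0⊕1⊕0⊕1⊕1 = 0
p4 = XOR of data positions {5,6,7,12,13,14,15} = 1⊕1⊕0⊕1⊕1⊕1⊕1 = 0
p8 = XOR of data positions {9,10,11,12,13,14,15} = 0⊕1⊕0⊕1⊕1⊕1⊕1 = 1
Codeword b1..b15 = 100011010101111

100011010101111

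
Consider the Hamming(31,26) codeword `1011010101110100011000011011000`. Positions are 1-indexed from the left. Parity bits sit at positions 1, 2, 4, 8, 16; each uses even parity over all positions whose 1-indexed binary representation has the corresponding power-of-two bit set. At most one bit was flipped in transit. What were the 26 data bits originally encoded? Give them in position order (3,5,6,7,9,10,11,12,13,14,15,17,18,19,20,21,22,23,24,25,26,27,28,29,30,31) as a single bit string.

10100110010011000011011000

s1: b1⊕b3⊕b5⊕b7⊕b9⊕b11⊕b13⊕b15⊕b17⊕b19⊕b21⊕b23⊕b25⊕b27⊕b29⊕b31 = 1⊕1⊕0⊕0⊕0⊕1⊕0⊕0⊕0⊕1⊕0⊕0⊕1⊕1⊕0⊕0 = 0
s2: b2⊕b3⊕b6⊕b7⊕b10⊕b11⊕b14⊕b15⊕b18⊕b19⊕b22⊕b23⊕b26⊕b27⊕b30⊕b31 = 0⊕1⊕1⊕0⊕1⊕1⊕1⊕0⊕1⊕1⊕0⊕0⊕0⊕1⊕0⊕0 = 0
s4: b4⊕b5⊕b6⊕b7⊕b12⊕b13⊕b14⊕b15⊕b20⊕b21⊕b22⊕b23⊕b28⊕b29⊕b30⊕b31 = 1⊕0⊕1⊕0⊕1⊕0⊕1⊕0⊕0⊕0⊕0⊕0⊕1⊕0⊕0⊕0 = 1
s8: b8⊕b9⊕b10⊕b11⊕b12⊕b13⊕b14⊕b15⊕b24⊕b25⊕b26⊕b27⊕b28⊕b29⊕b30⊕b31 = 1⊕0⊕1⊕1⊕1⊕0⊕1⊕0⊕1⊕1⊕0⊕1⊕1⊕0⊕0⊕0 = 1
s16: b16⊕b17⊕b18⊕b19⊕b20⊕b21⊕b22⊕b23⊕b24⊕b25⊕b26⊕b27⊕b28⊕b29⊕b30⊕b31 = 0⊕0⊕1⊕1⊕0⊕0⊕0⊕0⊕1⊕1⊕0⊕1⊕1⊕0⊕0⊕0 = 0
Syndrome (s16...s1) = 01100 → position 12.
Flip bit 12: corrected codeword = 1011010101100100011000011011000
Data bits at positions 3,5,6,7,9,10,11,12,13,14,15,17,18,19,20,21,22,23,24,25,26,27,28,29,30,31: 10100110010011000011011000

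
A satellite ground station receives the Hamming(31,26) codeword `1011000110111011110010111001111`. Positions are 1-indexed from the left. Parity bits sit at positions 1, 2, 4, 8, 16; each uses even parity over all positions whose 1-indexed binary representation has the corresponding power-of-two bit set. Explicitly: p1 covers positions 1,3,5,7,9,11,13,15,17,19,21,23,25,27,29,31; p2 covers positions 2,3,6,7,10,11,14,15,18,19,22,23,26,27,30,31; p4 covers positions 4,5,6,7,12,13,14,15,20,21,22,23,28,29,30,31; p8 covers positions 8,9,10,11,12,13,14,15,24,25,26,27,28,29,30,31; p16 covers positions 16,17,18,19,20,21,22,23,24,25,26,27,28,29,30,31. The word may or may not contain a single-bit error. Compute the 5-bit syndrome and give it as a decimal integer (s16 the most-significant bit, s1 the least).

18

s1: b1⊕b3⊕b5⊕b7⊕b9⊕b11⊕b13⊕b15⊕b17⊕b19⊕b21⊕b23⊕b25⊕b27⊕b29⊕b31 = 1⊕1⊕0⊕0⊕1⊕1⊕1⊕1⊕1⊕0⊕1⊕1⊕1⊕0⊕1⊕1 = 0
s2: b2⊕b3⊕b6⊕b7⊕b10⊕b11⊕b14⊕b15⊕b18⊕b19⊕b22⊕b23⊕b26⊕b27⊕b30⊕b31 = 0⊕1⊕0⊕0⊕0⊕1⊕0⊕1⊕1⊕0⊕0⊕1⊕0⊕0⊕1⊕1 = 1
s4: b4⊕b5⊕b6⊕b7⊕b12⊕b13⊕b14⊕b15⊕b20⊕b21⊕b22⊕b23⊕b28⊕b29⊕b30⊕b31 = 1⊕0⊕0⊕0⊕1⊕1⊕0⊕1⊕0⊕1⊕0⊕1⊕1⊕1⊕1⊕1 = 0
s8: b8⊕b9⊕b10⊕b11⊕b12⊕b13⊕b14⊕b15⊕b24⊕b25⊕b26⊕b27⊕b28⊕b29⊕b30⊕b31 = 1⊕1⊕0⊕1⊕1⊕1⊕0⊕1⊕1⊕1⊕0⊕0⊕1⊕1⊕1⊕1 = 0
s16: b16⊕b17⊕b18⊕b19⊕b20⊕b21⊕b22⊕b23⊕b24⊕b25⊕b26⊕b27⊕b28⊕b29⊕b30⊕b31 = 1⊕1⊕1⊕0⊕0⊕1⊕0⊕1⊕1⊕1⊕0⊕0⊕1⊕1⊕1⊕1 = 1
Syndrome (s16...s1) = 10010 → position 18.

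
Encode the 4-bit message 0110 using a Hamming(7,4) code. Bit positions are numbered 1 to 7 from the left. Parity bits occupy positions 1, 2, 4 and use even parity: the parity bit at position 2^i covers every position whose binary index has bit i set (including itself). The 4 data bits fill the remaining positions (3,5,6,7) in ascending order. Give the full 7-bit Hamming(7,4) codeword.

1100110

Place data bits at non-power-of-two positions: b3=0, b5=1, b6=1, b7=0.
p1 = XOR of data positions {3,5,7} = 0⊕1⊕0 = 1
p2 = XOR of data positions {3,6,7} = 0⊕1⊕0 = 1
p4 = XOR of data positions {5,6,7} = 1⊕1⊕0 = 0
Codeword b1..b7 = 1100110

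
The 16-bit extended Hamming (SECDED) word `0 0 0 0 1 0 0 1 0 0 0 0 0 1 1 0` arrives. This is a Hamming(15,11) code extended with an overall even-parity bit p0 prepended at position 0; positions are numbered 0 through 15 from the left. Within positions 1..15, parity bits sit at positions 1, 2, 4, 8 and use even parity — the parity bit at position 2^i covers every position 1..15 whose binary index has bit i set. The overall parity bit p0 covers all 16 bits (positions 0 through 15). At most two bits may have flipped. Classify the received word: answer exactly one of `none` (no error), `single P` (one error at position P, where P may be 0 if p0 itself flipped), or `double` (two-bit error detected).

none

s1: b1⊕b3⊕b5⊕b7⊕b9⊕b11⊕b13⊕b15 = 0⊕0⊕0⊕1⊕0⊕0⊕1⊕0 = 0
s2: b2⊕b3⊕b6⊕b7⊕b10⊕b11⊕b14⊕b15 = 0⊕0⊕0⊕1⊕0⊕0⊕1⊕0 = 0
s4: b4⊕b5⊕b6⊕b7⊕b12⊕b13⊕b14⊕b15 = 1⊕0⊕0⊕1⊕0⊕1⊕1⊕0 = 0
s8: b8⊕b9⊕b10⊕b11⊕b12⊕b13⊕b14⊕b15 = 0⊕0⊕0⊕0⊕0⊕1⊕1⊕0 = 0
Syndrome (s8...s1) = 0000 → position 0 (no error).
Overall parity (XOR of all 16 bits, including p0): 0⊕0⊕0⊕0⊕1⊕0⊕0⊕1⊕0⊕0⊕0⊕0⊕0⊕1⊕1⊕0 = 0
Overall=0, syndrome position=0 → no error.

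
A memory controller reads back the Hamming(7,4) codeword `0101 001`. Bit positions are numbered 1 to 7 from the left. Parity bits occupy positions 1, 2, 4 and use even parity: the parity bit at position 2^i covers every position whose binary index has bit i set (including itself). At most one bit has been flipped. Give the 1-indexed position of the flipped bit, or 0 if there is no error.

s1: b1⊕b3⊕b5⊕b7 = 0⊕0⊕0⊕1 = 1
s2: b2⊕b3⊕b6⊕b7 = 1⊕0⊕0⊕1 = 0
s4: b4⊕b5⊕b6⊕b7 = 1⊕0⊕0⊕1 = 0
Syndrome (s4...s1) = 001 → position 1.

1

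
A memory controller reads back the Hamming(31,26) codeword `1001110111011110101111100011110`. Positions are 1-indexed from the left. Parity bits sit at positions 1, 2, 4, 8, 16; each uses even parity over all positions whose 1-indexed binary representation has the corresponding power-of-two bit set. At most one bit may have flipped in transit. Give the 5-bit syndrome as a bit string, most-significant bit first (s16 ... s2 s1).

01011

s1: b1⊕b3⊕b5⊕b7⊕b9⊕b11⊕b13⊕b15⊕b17⊕b19⊕b21⊕b23⊕b25⊕b27⊕b29⊕b31 = 1⊕0⊕1⊕0⊕1⊕0⊕1⊕1⊕1⊕1⊕1⊕1⊕0⊕1⊕1⊕0 = 1
s2: b2⊕b3⊕b6⊕b7⊕b10⊕b11⊕b14⊕b15⊕b18⊕b19⊕b22⊕b23⊕b26⊕b27⊕b30⊕b31 = 0⊕0⊕1⊕0⊕1⊕0⊕1⊕1⊕0⊕1⊕1⊕1⊕0⊕1⊕1⊕0 = 1
s4: b4⊕b5⊕b6⊕b7⊕b12⊕b13⊕b14⊕b15⊕b20⊕b21⊕b22⊕b23⊕b28⊕b29⊕b30⊕b31 = 1⊕1⊕1⊕0⊕1⊕1⊕1⊕1⊕1⊕1⊕1⊕1⊕1⊕1⊕1⊕0 = 0
s8: b8⊕b9⊕b10⊕b11⊕b12⊕b13⊕b14⊕b15⊕b24⊕b25⊕b26⊕b27⊕b28⊕b29⊕b30⊕b31 = 1⊕1⊕1⊕0⊕1⊕1⊕1⊕1⊕0⊕0⊕0⊕1⊕1⊕1⊕1⊕0 = 1
s16: b16⊕b17⊕b18⊕b19⊕b20⊕b21⊕b22⊕b23⊕b24⊕b25⊕b26⊕b27⊕b28⊕b29⊕b30⊕b31 = 0⊕1⊕0⊕1⊕1⊕1⊕1⊕1⊕0⊕0⊕0⊕1⊕1⊕1⊕1⊕0 = 0
Syndrome (s16...s1) = 01011 → position 11.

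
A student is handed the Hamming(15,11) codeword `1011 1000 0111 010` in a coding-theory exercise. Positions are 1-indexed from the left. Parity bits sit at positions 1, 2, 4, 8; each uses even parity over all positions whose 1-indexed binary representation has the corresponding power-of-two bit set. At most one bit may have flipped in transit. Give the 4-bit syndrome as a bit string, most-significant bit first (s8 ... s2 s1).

s1: b1⊕b3⊕b5⊕b7⊕b9⊕b11⊕b13⊕b15 = 1⊕1⊕1⊕0⊕0⊕1⊕0⊕0 = 0
s2: b2⊕b3⊕b6⊕b7⊕b10⊕b11⊕b14⊕b15 = 0⊕1⊕0⊕0⊕1⊕1⊕1⊕0 = 0
s4: b4⊕b5⊕b6⊕b7⊕b12⊕b13⊕b14⊕b15 = 1⊕1⊕0⊕0⊕1⊕0⊕1⊕0 = 0
s8: b8⊕b9⊕b10⊕b11⊕b12⊕b13⊕b14⊕b15 = 0⊕0⊕1⊕1⊕1⊕0⊕1⊕0 = 0
Syndrome (s8...s1) = 0000 → position 0 (no error).

0000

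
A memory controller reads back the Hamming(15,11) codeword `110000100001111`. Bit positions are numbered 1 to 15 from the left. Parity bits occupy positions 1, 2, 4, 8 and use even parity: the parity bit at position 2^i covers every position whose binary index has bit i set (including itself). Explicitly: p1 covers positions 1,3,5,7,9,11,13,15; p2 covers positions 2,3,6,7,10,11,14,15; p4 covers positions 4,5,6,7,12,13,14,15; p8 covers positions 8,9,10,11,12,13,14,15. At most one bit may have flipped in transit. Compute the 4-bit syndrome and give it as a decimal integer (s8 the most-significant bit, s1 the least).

4

s1: b1⊕b3⊕b5⊕b7⊕b9⊕b11⊕b13⊕b15 = 1⊕0⊕0⊕1⊕0⊕0⊕1⊕1 = 0
s2: b2⊕b3⊕b6⊕b7⊕b10⊕b11⊕b14⊕b15 = 1⊕0⊕0⊕1⊕0⊕0⊕1⊕1 = 0
s4: b4⊕b5⊕b6⊕b7⊕b12⊕b13⊕b14⊕b15 = 0⊕0⊕0⊕1⊕1⊕1⊕1⊕1 = 1
s8: b8⊕b9⊕b10⊕b11⊕b12⊕b13⊕b14⊕b15 = 0⊕0⊕0⊕0⊕1⊕1⊕1⊕1 = 0
Syndrome (s8...s1) = 0100 → position 4.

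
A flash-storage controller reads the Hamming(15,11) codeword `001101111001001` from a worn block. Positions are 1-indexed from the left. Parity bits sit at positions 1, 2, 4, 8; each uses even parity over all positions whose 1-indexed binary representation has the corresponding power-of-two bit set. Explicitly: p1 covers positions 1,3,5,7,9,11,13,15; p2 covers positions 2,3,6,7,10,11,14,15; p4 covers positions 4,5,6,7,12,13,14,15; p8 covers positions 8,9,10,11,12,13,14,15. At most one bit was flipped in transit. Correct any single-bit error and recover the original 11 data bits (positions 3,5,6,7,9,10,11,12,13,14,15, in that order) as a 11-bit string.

s1: b1⊕b3⊕b5⊕b7⊕b9⊕b11⊕b13⊕b15 = 0⊕1⊕0⊕1⊕1⊕0⊕0⊕1 = 0
s2: b2⊕b3⊕b6⊕b7⊕b10⊕b11⊕b14⊕b15 = 0⊕1⊕1⊕1⊕0⊕0⊕0⊕1 = 0
s4: b4⊕b5⊕b6⊕b7⊕b12⊕b13⊕b14⊕b15 = 1⊕0⊕1⊕1⊕1⊕0⊕0⊕1 = 1
s8: b8⊕b9⊕b10⊕b11⊕b12⊕b13⊕b14⊕b15 = 1⊕1⊕0⊕0⊕1⊕0⊕0⊕1 = 0
Syndrome (s8...s1) = 0100 → position 4.
Flip bit 4: corrected codeword = 001001111001001
Data bits at positions 3,5,6,7,9,10,11,12,13,14,15: 10111001001

10111001001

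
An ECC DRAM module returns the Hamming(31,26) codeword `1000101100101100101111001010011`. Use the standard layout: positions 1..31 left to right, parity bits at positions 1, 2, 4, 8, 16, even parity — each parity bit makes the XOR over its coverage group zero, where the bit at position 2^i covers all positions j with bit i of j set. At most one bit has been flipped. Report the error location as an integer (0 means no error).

s1: b1⊕b3⊕b5⊕b7⊕b9⊕b11⊕b13⊕b15⊕b17⊕b19⊕b21⊕b23⊕b25⊕b27⊕b29⊕b31 = 1⊕0⊕1⊕1⊕0⊕1⊕1⊕0⊕1⊕1⊕1⊕0⊕1⊕1⊕0⊕1 = 1
s2: b2⊕b3⊕b6⊕b7⊕b10⊕b11⊕b14⊕b15⊕b18⊕b19⊕b22⊕b23⊕b26⊕b27⊕b30⊕b31 = 0⊕0⊕0⊕1⊕0⊕1⊕1⊕0⊕0⊕1⊕1⊕0⊕0⊕1⊕1⊕1 = 0
s4: b4⊕b5⊕b6⊕b7⊕b12⊕b13⊕b14⊕b15⊕b20⊕b21⊕b22⊕b23⊕b28⊕b29⊕b30⊕b31 = 0⊕1⊕0⊕1⊕0⊕1⊕1⊕0⊕1⊕1⊕1⊕0⊕0⊕0⊕1⊕1 = 1
s8: b8⊕b9⊕b10⊕b11⊕b12⊕b13⊕b14⊕b15⊕b24⊕b25⊕b26⊕b27⊕b28⊕b29⊕b30⊕b31 = 1⊕0⊕0⊕1⊕0⊕1⊕1⊕0⊕0⊕1⊕0⊕1⊕0⊕0⊕1⊕1 = 0
s16: b16⊕b17⊕b18⊕b19⊕b20⊕b21⊕b22⊕b23⊕b24⊕b25⊕b26⊕b27⊕b28⊕b29⊕b30⊕b31 = 0⊕1⊕0⊕1⊕1⊕1⊕1⊕0⊕0⊕1⊕0⊕1⊕0⊕0⊕1⊕1 = 1
Syndrome (s16...s1) = 10101 → position 21.

21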